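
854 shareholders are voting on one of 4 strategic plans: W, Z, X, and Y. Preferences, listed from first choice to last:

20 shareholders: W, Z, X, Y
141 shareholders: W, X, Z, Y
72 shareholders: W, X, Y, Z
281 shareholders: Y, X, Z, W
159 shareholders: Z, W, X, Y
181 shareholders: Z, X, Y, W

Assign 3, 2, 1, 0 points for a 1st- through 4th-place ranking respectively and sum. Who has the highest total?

W: 20·3 + 141·3 + 72·3 + 281·0 + 159·2 + 181·0 = 1017
Z: 20·2 + 141·1 + 72·0 + 281·1 + 159·3 + 181·3 = 1482
X: 20·1 + 141·2 + 72·2 + 281·2 + 159·1 + 181·2 = 1529
Y: 20·0 + 141·0 + 72·1 + 281·3 + 159·0 + 181·1 = 1096
X has the highest Borda score (1529).

X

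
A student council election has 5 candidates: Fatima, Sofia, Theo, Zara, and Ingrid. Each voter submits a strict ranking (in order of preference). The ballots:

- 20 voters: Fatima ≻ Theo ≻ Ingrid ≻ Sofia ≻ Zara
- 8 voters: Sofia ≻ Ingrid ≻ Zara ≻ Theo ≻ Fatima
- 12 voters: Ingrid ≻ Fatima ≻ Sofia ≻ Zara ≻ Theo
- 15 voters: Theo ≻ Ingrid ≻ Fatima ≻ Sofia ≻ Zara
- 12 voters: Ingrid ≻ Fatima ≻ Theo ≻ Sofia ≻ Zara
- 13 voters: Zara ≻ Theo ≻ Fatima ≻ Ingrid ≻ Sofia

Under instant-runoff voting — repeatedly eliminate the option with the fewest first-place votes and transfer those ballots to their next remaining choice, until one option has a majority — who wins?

Round 1: Fatima 20, Sofia 8, Theo 15, Zara 13, Ingrid 24. Eliminate Sofia.
Round 2: Fatima 20, Theo 15, Zara 13, Ingrid 32. Eliminate Zara.
Round 3: Fatima 20, Theo 28, Ingrid 32. Eliminate Fatima.
Round 4: Theo 48, Ingrid 32. Theo has a majority.

Theo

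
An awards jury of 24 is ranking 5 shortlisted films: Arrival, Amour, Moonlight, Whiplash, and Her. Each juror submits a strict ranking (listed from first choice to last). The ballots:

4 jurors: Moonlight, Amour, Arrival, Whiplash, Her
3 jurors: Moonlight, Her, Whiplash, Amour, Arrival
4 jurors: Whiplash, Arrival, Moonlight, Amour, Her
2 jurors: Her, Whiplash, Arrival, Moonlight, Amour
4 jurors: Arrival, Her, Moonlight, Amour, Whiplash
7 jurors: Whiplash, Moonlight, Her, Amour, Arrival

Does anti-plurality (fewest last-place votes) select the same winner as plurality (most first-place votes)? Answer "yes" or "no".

Anti-plurality — last-place votes: Arrival 10, Amour 2, Moonlight 0, Whiplash 4, Her 8. Winner: Moonlight.
Plurality — first-place votes: Arrival 4, Amour 0, Moonlight 7, Whiplash 11, Her 2. Winner: Whiplash.
The two methods disagree.

no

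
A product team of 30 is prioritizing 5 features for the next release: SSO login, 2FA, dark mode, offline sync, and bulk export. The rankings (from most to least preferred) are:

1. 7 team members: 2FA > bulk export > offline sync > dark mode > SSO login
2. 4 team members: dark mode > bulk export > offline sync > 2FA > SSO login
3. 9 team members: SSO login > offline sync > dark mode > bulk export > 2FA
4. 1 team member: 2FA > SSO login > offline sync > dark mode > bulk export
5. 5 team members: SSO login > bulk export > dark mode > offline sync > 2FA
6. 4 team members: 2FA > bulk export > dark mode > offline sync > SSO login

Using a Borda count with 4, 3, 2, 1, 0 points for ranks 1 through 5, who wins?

bulk export

SSO login: 7·0 + 4·0 + 9·4 + 1·3 + 5·4 + 4·0 = 59
2FA: 7·4 + 4·1 + 9·0 + 1·4 + 5·0 + 4·4 = 52
dark mode: 7·1 + 4·4 + 9·2 + 1·1 + 5·2 + 4·2 = 60
offline sync: 7·2 + 4·2 + 9·3 + 1·2 + 5·1 + 4·1 = 60
bulk export: 7·3 + 4·3 + 9·1 + 1·0 + 5·3 + 4·3 = 69
bulk export has the highest Borda score (69).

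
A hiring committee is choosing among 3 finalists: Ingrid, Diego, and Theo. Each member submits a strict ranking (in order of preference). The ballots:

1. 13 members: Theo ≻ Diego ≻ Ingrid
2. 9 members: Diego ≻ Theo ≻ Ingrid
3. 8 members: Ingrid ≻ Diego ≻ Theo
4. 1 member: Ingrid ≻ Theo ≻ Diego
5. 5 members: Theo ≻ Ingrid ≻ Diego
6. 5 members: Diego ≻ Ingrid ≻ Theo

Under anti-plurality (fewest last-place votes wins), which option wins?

Diego

Last-place votes: Ingrid 22, Diego 6, Theo 13.
Diego is ranked last by the fewest voters, so Diego wins.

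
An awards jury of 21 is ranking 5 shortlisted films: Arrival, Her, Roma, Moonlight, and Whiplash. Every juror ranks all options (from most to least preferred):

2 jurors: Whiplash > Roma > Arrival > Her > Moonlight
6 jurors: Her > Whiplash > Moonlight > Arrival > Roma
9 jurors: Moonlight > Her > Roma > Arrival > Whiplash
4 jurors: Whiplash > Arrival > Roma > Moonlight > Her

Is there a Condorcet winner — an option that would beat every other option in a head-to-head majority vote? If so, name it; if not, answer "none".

Checking pairwise contests:
Her beats Arrival 15–6.
Moonlight beats Her 13–8.
Her beats Roma 15–6.
Whiplash beats Moonlight 12–9.
Her beats Whiplash 15–6.
Every option loses at least one head-to-head, so there is no Condorcet winner.

none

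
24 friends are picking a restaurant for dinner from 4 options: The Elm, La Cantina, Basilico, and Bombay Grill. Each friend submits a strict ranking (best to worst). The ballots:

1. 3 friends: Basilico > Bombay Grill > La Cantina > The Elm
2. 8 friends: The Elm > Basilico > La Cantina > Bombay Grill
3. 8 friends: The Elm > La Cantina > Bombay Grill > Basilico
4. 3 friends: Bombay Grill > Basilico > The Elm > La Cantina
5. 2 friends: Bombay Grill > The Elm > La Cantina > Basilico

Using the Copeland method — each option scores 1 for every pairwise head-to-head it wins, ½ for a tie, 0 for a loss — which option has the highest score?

The Elm: beats La Cantina, Basilico, and Bombay Grill → score 3.
La Cantina: beats Bombay Grill; loses to The Elm and Basilico → score 1.
Basilico: beats La Cantina; loses to The Elm and Bombay Grill → score 1.
Bombay Grill: beats Basilico; loses to The Elm and La Cantina → score 1.
The Elm has the best pairwise record.

The Elm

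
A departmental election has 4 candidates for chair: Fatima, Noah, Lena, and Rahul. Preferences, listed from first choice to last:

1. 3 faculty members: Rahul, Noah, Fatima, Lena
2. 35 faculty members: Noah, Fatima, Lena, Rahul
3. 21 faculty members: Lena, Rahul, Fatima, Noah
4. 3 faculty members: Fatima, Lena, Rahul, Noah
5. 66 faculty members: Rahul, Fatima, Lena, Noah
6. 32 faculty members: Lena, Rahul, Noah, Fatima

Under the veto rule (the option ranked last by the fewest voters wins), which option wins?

Lena

Last-place votes: Fatima 32, Noah 90, Lena 3, Rahul 35.
Lena is ranked last by the fewest voters, so Lena wins.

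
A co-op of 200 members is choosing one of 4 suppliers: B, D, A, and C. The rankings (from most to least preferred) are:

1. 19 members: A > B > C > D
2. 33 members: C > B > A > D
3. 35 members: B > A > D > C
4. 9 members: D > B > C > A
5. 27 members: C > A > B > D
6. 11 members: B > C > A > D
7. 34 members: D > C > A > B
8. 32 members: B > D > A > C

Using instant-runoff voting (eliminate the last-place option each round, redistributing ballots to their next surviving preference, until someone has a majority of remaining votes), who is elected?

Round 1: B 78, D 43, A 19, C 60. Eliminate A.
Round 2: B 97, D 43, C 60. Eliminate D.
Round 3: B 106, C 94. B has a majority.

B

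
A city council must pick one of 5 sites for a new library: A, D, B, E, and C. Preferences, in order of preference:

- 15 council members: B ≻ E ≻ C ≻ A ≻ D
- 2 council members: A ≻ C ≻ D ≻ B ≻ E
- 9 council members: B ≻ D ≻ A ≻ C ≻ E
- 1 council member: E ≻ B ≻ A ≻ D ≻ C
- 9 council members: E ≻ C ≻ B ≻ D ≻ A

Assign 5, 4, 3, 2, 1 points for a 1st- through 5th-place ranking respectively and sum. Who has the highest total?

A: 15·2 + 2·5 + 9·3 + 1·3 + 9·1 = 79
D: 15·1 + 2·3 + 9·4 + 1·2 + 9·2 = 77
B: 15·5 + 2·2 + 9·5 + 1·4 + 9·3 = 155
E: 15·4 + 2·1 + 9·1 + 1·5 + 9·5 = 121
C: 15·3 + 2·4 + 9·2 + 1·1 + 9·4 = 108
B has the highest Borda score (155).

B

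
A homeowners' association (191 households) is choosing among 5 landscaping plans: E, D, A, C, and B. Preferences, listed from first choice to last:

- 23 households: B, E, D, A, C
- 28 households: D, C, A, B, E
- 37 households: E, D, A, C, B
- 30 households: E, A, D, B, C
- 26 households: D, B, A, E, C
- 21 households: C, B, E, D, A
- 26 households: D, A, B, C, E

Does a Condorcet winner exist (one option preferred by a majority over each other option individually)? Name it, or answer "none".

Checking pairwise contests:
B beats E 124–67.
E beats D 111–80.
E beats A 111–80.
E beats C 116–75.
D beats B 147–44.
Every option loses at least one head-to-head, so there is no Condorcet winner.

none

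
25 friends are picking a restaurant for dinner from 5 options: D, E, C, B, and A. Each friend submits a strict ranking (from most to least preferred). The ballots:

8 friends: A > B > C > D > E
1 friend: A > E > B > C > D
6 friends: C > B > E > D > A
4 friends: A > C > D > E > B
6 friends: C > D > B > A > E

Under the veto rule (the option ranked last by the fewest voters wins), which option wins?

Last-place votes: D 1, E 14, C 0, B 4, A 6.
C is ranked last by the fewest voters, so C wins.

C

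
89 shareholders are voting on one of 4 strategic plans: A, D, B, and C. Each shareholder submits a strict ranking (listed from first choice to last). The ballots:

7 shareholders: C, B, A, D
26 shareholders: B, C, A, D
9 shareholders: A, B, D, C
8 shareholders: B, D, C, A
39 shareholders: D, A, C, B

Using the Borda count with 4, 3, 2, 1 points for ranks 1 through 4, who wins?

A: 7·2 + 26·2 + 9·4 + 8·1 + 39·3 = 227
D: 7·1 + 26·1 + 9·2 + 8·3 + 39·4 = 231
B: 7·3 + 26·4 + 9·3 + 8·4 + 39·1 = 223
C: 7·4 + 26·3 + 9·1 + 8·2 + 39·2 = 209
D has the highest Borda score (231).

D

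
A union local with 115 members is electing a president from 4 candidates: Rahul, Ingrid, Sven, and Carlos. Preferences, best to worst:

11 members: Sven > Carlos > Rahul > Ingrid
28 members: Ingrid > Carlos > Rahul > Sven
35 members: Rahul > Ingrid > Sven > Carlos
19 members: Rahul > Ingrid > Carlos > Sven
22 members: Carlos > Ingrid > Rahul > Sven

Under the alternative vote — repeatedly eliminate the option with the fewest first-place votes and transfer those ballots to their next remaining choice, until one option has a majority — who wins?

Round 1: Rahul 54, Ingrid 28, Sven 11, Carlos 22. Eliminate Sven.
Round 2: Rahul 54, Ingrid 28, Carlos 33. Eliminate Ingrid.
Round 3: Rahul 54, Carlos 61. Carlos has a majority.

Carlos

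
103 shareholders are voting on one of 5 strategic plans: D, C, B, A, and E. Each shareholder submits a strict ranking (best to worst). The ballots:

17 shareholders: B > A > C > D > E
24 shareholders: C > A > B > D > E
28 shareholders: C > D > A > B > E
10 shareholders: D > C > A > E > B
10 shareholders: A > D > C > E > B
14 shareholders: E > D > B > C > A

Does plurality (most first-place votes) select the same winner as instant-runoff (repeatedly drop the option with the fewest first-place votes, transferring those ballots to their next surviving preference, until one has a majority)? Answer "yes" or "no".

Plurality — first-place votes: D 10, C 52, B 17, A 10, E 14. Winner: C.
Instant-runoff — R1 D 10, C 52, B 17, A 10, E 14 (C winner). Winner: C.
The two methods agree.

yes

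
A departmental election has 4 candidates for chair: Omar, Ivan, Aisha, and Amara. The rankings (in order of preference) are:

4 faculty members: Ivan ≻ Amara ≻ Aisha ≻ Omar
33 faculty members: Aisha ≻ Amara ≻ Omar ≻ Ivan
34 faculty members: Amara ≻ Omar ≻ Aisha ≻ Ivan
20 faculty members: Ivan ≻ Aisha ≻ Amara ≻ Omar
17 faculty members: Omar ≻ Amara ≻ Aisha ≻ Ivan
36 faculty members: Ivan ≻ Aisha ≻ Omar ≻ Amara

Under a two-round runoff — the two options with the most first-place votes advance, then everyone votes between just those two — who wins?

Round 1 first-place votes: Omar 17, Ivan 60, Aisha 33, Amara 34.
Ivan and Amara advance.
Runoff: Ivan is preferred to Amara by 60 voters; Amara by 84.
Amara wins the runoff.

Amara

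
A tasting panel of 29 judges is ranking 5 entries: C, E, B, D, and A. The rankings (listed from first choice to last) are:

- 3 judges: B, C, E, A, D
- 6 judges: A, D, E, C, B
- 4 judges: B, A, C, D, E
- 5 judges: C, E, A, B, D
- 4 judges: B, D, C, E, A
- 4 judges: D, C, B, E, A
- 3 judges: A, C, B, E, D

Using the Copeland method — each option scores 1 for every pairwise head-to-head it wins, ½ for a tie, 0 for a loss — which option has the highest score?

C

C: beats E, B, D, and A → score 4.
E: beats A; loses to C, B, and D → score 1.
B: beats E, D, and A; loses to C → score 3.
D: beats E; loses to C, B, and A → score 1.
A: beats D; loses to C, E, and B → score 1.
C has the best pairwise record.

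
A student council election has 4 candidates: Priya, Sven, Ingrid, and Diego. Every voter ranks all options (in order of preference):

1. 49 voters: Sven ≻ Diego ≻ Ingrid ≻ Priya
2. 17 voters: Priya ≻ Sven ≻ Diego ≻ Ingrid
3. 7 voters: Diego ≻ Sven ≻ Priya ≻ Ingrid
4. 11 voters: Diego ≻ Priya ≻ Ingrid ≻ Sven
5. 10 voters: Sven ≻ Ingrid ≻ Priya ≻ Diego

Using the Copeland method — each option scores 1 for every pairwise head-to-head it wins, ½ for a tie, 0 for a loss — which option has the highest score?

Priya: loses to Sven, Ingrid, and Diego → score 0.
Sven: beats Priya, Ingrid, and Diego → score 3.
Ingrid: beats Priya; loses to Sven and Diego → score 1.
Diego: beats Priya and Ingrid; loses to Sven → score 2.
Sven has the best pairwise record.

Sven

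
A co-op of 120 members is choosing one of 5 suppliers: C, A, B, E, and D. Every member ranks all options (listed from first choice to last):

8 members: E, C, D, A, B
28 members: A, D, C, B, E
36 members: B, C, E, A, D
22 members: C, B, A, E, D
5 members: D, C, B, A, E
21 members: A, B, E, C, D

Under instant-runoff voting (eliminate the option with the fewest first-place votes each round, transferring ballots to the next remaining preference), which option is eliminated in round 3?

C

Round 1: C 22, A 49, B 36, E 8, D 5. Eliminate D.
Round 2: C 27, A 49, B 36, E 8. Eliminate E.
Round 3: C 35, A 49, B 36. Eliminate C.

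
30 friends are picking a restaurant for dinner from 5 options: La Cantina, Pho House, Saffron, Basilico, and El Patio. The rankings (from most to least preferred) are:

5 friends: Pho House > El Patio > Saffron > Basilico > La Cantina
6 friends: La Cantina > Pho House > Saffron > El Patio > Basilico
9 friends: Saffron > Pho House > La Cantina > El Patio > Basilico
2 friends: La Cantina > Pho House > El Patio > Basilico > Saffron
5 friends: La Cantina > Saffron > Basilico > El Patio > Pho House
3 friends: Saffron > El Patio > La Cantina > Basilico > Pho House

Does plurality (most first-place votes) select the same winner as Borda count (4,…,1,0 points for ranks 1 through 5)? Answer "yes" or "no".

Plurality — first-place votes: La Cantina 13, Pho House 5, Saffron 12, Basilico 0, El Patio 0. Winner: La Cantina.
Borda — scores: La Cantina 76, Pho House 71, Saffron 85, Basilico 20, El Patio 48. Winner: Saffron.
The two methods disagree.

no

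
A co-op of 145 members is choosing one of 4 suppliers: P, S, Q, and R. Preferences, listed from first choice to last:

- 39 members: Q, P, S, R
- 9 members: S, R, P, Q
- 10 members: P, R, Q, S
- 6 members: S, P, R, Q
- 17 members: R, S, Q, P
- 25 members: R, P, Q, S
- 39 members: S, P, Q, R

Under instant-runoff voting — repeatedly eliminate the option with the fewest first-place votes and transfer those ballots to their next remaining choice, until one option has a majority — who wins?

S

Round 1: P 10, S 54, Q 39, R 42. Eliminate P.
Round 2: S 54, Q 39, R 52. Eliminate Q.
Round 3: S 93, R 52. S has a majority.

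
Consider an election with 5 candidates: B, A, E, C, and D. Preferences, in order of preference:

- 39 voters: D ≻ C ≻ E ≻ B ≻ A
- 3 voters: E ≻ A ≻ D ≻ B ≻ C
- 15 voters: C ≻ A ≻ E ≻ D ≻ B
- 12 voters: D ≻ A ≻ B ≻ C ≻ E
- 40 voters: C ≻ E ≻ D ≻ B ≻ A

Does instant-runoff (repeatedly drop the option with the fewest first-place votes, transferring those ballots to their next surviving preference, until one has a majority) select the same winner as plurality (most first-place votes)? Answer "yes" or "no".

yes

Instant-runoff — R1 B 0, A 0, E 3, C 55, D 51 (C winner). Winner: C.
Plurality — first-place votes: B 0, A 0, E 3, C 55, D 51. Winner: C.
The two methods agree.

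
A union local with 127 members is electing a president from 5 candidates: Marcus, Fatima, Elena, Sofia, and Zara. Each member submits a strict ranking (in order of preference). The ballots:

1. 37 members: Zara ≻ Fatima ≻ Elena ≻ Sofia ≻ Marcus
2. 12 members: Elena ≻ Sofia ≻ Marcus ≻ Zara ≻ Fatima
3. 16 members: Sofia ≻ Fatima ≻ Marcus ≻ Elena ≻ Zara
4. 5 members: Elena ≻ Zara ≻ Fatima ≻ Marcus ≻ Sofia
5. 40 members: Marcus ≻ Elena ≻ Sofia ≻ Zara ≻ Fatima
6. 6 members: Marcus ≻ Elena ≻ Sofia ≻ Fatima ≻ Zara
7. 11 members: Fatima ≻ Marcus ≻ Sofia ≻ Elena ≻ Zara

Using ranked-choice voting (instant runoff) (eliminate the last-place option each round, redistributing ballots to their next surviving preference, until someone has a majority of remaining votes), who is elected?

Round 1: Marcus 46, Fatima 11, Elena 17, Sofia 16, Zara 37. Eliminate Fatima.
Round 2: Marcus 57, Elena 17, Sofia 16, Zara 37. Eliminate Sofia.
Round 3: Marcus 73, Elena 17, Zara 37. Marcus has a majority.

Marcus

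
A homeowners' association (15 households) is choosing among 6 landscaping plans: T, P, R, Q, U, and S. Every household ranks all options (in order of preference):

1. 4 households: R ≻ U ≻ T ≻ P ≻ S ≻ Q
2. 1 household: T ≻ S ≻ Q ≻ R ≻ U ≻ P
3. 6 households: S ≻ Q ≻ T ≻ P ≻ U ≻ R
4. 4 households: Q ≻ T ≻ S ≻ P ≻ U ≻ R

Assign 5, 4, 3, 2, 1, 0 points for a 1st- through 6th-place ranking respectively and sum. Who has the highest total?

T: 4·3 + 1·5 + 6·3 + 4·4 = 51
P: 4·2 + 1·0 + 6·2 + 4·2 = 28
R: 4·5 + 1·2 + 6·0 + 4·0 = 22
Q: 4·0 + 1·3 + 6·4 + 4·5 = 47
U: 4·4 + 1·1 + 6·1 + 4·1 = 27
S: 4·1 + 1·4 + 6·5 + 4·3 = 50
T has the highest Borda score (51).

T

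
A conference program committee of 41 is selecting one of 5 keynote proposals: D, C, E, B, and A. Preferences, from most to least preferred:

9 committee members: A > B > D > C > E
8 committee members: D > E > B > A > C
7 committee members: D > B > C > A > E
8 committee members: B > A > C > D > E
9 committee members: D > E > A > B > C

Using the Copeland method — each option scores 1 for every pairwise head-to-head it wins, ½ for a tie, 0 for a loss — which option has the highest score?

D

D: beats C, E, B, and A → score 4.
C: beats E; loses to D, B, and A → score 1.
E: loses to D, C, B, and A → score 0.
B: beats C, E, and A; loses to D → score 3.
A: beats C and E; loses to D and B → score 2.
D has the best pairwise record.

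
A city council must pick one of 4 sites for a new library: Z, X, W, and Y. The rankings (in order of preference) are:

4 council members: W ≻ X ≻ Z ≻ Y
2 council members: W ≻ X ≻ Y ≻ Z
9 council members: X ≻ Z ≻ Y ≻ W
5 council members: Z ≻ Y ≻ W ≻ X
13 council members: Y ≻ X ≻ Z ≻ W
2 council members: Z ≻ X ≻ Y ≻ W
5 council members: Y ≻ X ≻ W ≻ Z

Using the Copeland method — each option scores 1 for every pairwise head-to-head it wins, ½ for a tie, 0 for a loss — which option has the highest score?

Y

Z: beats W; ties Y; loses to X → score 1.5.
X: beats Z and W; loses to Y → score 2.
W: loses to Z, X, and Y → score 0.
Y: beats X and W; ties Z → score 2.5.
Y has the best pairwise record.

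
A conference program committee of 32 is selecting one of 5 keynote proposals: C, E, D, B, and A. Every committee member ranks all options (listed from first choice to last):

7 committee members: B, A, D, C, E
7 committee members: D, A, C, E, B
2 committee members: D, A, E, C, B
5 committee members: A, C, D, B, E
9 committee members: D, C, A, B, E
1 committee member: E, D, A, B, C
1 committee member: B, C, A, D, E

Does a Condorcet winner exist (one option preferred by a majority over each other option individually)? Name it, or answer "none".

D

D vs C: 26–6 for D.
D vs E: 31–1 for D.
D vs B: 24–8 for D.
D vs A: 19–13 for D.
D beats every other option head-to-head.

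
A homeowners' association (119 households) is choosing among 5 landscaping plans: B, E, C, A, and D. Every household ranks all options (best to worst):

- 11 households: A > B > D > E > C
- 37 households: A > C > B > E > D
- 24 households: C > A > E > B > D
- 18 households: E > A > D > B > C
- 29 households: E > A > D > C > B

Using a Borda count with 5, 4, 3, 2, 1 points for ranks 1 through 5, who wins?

B: 11·4 + 37·3 + 24·2 + 18·2 + 29·1 = 268
E: 11·2 + 37·2 + 24·3 + 18·5 + 29·5 = 403
C: 11·1 + 37·4 + 24·5 + 18·1 + 29·2 = 355
A: 11·5 + 37·5 + 24·4 + 18·4 + 29·4 = 524
D: 11·3 + 37·1 + 24·1 + 18·3 + 29·3 = 235
A has the highest Borda score (524).

A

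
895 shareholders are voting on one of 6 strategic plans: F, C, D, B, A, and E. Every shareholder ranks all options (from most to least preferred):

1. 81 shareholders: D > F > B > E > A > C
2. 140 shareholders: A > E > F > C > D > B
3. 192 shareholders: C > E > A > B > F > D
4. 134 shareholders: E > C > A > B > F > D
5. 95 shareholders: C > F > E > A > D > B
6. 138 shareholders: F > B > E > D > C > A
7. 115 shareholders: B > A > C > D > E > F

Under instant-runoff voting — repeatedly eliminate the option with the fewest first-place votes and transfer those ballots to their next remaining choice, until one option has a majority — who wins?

Round 1: F 138, C 287, D 81, B 115, A 140, E 134. Eliminate D.
Round 2: F 219, C 287, B 115, A 140, E 134. Eliminate B.
Round 3: F 219, C 287, A 255, E 134. Eliminate E.
Round 4: F 219, C 421, A 255. Eliminate F.
Round 5: C 559, A 336. C has a majority.

C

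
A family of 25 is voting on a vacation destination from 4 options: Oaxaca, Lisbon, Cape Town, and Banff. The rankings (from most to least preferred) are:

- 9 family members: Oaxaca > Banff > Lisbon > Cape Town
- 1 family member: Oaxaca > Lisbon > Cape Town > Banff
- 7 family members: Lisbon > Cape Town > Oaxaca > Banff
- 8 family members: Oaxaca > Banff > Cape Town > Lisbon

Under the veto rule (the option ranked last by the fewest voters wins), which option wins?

Last-place votes: Oaxaca 0, Lisbon 8, Cape Town 9, Banff 8.
Oaxaca is ranked last by the fewest voters, so Oaxaca wins.

Oaxaca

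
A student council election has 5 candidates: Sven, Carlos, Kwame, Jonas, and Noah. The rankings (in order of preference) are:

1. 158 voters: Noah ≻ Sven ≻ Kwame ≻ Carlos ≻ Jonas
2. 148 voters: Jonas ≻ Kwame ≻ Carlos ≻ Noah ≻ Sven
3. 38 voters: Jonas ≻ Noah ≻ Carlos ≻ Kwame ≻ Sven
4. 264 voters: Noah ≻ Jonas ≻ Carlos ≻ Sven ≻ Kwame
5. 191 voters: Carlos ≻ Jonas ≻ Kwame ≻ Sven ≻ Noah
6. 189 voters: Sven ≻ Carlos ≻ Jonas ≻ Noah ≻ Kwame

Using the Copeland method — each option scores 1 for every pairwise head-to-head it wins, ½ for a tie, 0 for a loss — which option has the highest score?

Carlos

Sven: beats Kwame; loses to Carlos, Jonas, and Noah → score 1.
Carlos: beats Sven, Kwame, Jonas, and Noah → score 4.
Kwame: loses to Sven, Carlos, Jonas, and Noah → score 0.
Jonas: beats Sven, Kwame, and Noah; loses to Carlos → score 3.
Noah: beats Sven and Kwame; loses to Carlos and Jonas → score 2.
Carlos has the best pairwise record.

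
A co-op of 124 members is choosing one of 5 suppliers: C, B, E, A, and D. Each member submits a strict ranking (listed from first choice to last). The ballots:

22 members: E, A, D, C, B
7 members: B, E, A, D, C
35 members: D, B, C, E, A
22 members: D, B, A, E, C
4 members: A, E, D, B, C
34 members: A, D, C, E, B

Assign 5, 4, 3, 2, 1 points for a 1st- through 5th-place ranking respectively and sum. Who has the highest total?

D

C: 22·2 + 7·1 + 35·3 + 22·1 + 4·1 + 34·3 = 284
B: 22·1 + 7·5 + 35·4 + 22·4 + 4·2 + 34·1 = 327
E: 22·5 + 7·4 + 35·2 + 22·2 + 4·4 + 34·2 = 336
A: 22·4 + 7·3 + 35·1 + 22·3 + 4·5 + 34·5 = 400
D: 22·3 + 7·2 + 35·5 + 22·5 + 4·3 + 34·4 = 513
D has the highest Borda score (513).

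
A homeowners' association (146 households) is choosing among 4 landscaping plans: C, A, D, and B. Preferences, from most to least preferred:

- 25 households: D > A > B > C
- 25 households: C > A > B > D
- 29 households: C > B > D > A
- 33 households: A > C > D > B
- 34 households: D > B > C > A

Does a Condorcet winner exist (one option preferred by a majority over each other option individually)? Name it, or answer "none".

C vs A: 88–58 for C.
C vs D: 87–59 for C.
C vs B: 87–59 for C.
C beats every other option head-to-head.

C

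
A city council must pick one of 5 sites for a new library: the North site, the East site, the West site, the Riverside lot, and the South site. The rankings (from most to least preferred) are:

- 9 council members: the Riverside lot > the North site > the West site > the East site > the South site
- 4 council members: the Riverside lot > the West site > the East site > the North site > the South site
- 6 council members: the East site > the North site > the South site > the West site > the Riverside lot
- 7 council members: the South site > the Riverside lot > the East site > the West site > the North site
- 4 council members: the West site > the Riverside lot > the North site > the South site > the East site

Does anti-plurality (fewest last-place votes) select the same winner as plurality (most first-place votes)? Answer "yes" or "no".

no

Anti-plurality — last-place votes: the North site 7, the East site 4, the West site 0, the Riverside lot 6, the South site 13. Winner: the West site.
Plurality — first-place votes: the North site 0, the East site 6, the West site 4, the Riverside lot 13, the South site 7. Winner: the Riverside lot.
The two methods disagree.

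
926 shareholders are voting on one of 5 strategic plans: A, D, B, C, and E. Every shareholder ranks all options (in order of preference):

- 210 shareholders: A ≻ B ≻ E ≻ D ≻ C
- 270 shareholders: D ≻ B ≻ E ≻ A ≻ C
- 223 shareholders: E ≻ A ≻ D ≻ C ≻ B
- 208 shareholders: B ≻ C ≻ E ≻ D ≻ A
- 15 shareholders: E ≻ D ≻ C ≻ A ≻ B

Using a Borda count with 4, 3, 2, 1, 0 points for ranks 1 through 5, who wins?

E

A: 210·4 + 270·1 + 223·3 + 208·0 + 15·1 = 1794
D: 210·1 + 270·4 + 223·2 + 208·1 + 15·3 = 1989
B: 210·3 + 270·3 + 223·0 + 208·4 + 15·0 = 2272
C: 210·0 + 270·0 + 223·1 + 208·3 + 15·2 = 877
E: 210·2 + 270·2 + 223·4 + 208·2 + 15·4 = 2328
E has the highest Borda score (2328).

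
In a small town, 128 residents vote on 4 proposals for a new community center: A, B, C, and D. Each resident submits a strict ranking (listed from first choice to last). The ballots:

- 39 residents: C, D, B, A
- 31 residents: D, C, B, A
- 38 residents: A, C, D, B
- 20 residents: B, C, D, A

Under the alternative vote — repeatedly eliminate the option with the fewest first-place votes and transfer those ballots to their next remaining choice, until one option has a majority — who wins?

Round 1: A 38, B 20, C 39, D 31. Eliminate B.
Round 2: A 38, C 59, D 31. Eliminate D.
Round 3: A 38, C 90. C has a majority.

C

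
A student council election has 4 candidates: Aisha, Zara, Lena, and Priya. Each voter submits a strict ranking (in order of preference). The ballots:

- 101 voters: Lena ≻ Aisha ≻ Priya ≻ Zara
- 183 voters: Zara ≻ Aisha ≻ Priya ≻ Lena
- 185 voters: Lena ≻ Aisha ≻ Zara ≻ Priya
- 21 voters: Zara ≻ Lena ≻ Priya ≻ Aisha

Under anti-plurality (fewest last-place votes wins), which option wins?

Last-place votes: Aisha 21, Zara 101, Lena 183, Priya 185.
Aisha is ranked last by the fewest voters, so Aisha wins.

Aisha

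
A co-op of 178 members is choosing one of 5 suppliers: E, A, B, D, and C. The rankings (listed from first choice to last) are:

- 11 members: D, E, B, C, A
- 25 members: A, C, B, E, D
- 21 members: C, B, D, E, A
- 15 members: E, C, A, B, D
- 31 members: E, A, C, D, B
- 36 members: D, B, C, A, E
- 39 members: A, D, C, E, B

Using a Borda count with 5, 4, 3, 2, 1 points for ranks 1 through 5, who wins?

C

E: 11·4 + 25·2 + 21·2 + 15·5 + 31·5 + 36·1 + 39·2 = 480
A: 11·1 + 25·5 + 21·1 + 15·3 + 31·4 + 36·2 + 39·5 = 593
B: 11·3 + 25·3 + 21·4 + 15·2 + 31·1 + 36·4 + 39·1 = 436
D: 11·5 + 25·1 + 21·3 + 15·1 + 31·2 + 36·5 + 39·4 = 556
C: 11·2 + 25·4 + 21·5 + 15·4 + 31·3 + 36·3 + 39·3 = 605
C has the highest Borda score (605).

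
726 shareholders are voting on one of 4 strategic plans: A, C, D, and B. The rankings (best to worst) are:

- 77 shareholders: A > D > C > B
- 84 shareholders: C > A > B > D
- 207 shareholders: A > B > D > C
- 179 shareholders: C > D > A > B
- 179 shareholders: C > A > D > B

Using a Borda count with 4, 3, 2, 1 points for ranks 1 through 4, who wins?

A

A: 77·4 + 84·3 + 207·4 + 179·2 + 179·3 = 2283
C: 77·2 + 84·4 + 207·1 + 179·4 + 179·4 = 2129
D: 77·3 + 84·1 + 207·2 + 179·3 + 179·2 = 1624
B: 77·1 + 84·2 + 207·3 + 179·1 + 179·1 = 1224
A has the highest Borda score (2283).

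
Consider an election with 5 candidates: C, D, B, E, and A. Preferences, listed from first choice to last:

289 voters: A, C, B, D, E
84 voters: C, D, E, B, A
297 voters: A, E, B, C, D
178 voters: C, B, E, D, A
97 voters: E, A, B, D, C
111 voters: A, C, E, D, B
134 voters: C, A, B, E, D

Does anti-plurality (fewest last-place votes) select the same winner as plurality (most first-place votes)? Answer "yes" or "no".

no

Anti-plurality — last-place votes: C 97, D 431, B 111, E 289, A 262. Winner: C.
Plurality — first-place votes: C 396, D 0, B 0, E 97, A 697. Winner: A.
The two methods disagree.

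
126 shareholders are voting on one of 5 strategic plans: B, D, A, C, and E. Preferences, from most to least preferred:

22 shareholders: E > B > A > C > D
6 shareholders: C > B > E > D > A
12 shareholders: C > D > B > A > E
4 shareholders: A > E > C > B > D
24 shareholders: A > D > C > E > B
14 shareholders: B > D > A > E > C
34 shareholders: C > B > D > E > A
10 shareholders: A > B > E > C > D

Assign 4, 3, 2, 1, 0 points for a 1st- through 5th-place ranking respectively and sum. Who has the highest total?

B

B: 22·3 + 6·3 + 12·2 + 4·1 + 24·0 + 14·4 + 34·3 + 10·3 = 300
D: 22·0 + 6·1 + 12·3 + 4·0 + 24·3 + 14·3 + 34·2 + 10·0 = 224
A: 22·2 + 6·0 + 12·1 + 4·4 + 24·4 + 14·2 + 34·0 + 10·4 = 236
C: 22·1 + 6·4 + 12·4 + 4·2 + 24·2 + 14·0 + 34·4 + 10·1 = 296
E: 22·4 + 6·2 + 12·0 + 4·3 + 24·1 + 14·1 + 34·1 + 10·2 = 204
B has the highest Borda score (300).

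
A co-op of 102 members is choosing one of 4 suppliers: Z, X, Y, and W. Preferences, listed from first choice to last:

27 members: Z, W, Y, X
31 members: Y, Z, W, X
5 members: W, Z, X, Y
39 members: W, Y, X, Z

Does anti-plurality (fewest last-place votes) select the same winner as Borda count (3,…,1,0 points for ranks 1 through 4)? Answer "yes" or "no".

Anti-plurality — last-place votes: Z 39, X 58, Y 5, W 0. Winner: W.
Borda — scores: Z 153, X 44, Y 198, W 217. Winner: W.
The two methods agree.

yes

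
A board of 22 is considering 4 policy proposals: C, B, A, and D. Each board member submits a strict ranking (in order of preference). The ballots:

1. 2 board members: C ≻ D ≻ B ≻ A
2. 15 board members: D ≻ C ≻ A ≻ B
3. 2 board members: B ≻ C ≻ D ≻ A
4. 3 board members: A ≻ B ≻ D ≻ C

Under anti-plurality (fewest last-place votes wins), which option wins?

Last-place votes: C 3, B 15, A 4, D 0.
D is ranked last by the fewest voters, so D wins.

D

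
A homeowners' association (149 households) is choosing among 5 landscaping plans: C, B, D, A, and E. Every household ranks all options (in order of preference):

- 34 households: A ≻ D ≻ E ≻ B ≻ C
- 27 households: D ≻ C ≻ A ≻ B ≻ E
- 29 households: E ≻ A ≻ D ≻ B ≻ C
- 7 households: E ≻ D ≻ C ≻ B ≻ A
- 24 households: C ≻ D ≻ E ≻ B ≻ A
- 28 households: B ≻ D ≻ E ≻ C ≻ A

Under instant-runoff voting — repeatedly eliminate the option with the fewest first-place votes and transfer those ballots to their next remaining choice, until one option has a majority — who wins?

Round 1: C 24, B 28, D 27, A 34, E 36. Eliminate C.
Round 2: B 28, D 51, A 34, E 36. Eliminate B.
Round 3: D 79, A 34, E 36. D has a majority.

D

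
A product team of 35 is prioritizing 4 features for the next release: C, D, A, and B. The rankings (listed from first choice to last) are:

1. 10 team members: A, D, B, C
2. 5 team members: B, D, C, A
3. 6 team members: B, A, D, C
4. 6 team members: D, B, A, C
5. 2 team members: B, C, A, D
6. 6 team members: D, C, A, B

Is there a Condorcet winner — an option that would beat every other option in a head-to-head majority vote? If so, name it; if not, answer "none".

Checking pairwise contests:
D beats C 33–2.
A beats D 18–17.
B beats A 19–16.
D beats B 22–13.
Every option loses at least one head-to-head, so there is no Condorcet winner.

none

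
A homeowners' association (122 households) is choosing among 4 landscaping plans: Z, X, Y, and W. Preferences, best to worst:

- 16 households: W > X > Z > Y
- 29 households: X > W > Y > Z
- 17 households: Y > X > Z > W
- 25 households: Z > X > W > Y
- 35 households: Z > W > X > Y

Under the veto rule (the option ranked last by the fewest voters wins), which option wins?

Last-place votes: Z 29, X 0, Y 76, W 17.
X is ranked last by the fewest voters, so X wins.

X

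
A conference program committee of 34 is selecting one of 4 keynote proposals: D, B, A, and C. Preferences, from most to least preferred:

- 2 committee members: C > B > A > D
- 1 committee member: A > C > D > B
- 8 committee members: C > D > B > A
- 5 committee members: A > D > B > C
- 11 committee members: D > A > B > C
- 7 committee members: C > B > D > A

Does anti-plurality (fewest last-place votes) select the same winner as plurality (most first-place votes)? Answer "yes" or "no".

no

Anti-plurality — last-place votes: D 2, B 1, A 15, C 16. Winner: B.
Plurality — first-place votes: D 11, B 0, A 6, C 17. Winner: C.
The two methods disagree.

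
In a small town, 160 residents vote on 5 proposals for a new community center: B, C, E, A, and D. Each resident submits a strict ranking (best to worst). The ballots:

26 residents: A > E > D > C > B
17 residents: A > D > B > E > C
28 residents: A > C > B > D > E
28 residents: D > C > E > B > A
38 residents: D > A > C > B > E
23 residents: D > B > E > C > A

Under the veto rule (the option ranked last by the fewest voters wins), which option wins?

D

Last-place votes: B 26, C 17, E 66, A 51, D 0.
D is ranked last by the fewest voters, so D wins.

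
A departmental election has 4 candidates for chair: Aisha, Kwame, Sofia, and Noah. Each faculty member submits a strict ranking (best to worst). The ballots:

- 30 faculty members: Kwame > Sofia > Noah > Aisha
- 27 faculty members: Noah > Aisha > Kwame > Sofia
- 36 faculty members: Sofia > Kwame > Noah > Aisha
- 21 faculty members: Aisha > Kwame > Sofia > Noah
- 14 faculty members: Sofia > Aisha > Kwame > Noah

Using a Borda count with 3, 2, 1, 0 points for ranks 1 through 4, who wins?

Aisha: 30·0 + 27·2 + 36·0 + 21·3 + 14·2 = 145
Kwame: 30·3 + 27·1 + 36·2 + 21·2 + 14·1 = 245
Sofia: 30·2 + 27·0 + 36·3 + 21·1 + 14·3 = 231
Noah: 30·1 + 27·3 + 36·1 + 21·0 + 14·0 = 147
Kwame has the highest Borda score (245).

Kwame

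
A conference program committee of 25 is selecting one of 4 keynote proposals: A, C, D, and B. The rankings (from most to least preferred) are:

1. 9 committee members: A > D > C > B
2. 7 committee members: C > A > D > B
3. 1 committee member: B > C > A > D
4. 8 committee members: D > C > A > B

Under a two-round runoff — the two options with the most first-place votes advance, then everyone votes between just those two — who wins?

A

Round 1 first-place votes: A 9, C 7, D 8, B 1.
A and D advance.
Runoff: A is preferred to D by 17 voters; D by 8.
A wins the runoff.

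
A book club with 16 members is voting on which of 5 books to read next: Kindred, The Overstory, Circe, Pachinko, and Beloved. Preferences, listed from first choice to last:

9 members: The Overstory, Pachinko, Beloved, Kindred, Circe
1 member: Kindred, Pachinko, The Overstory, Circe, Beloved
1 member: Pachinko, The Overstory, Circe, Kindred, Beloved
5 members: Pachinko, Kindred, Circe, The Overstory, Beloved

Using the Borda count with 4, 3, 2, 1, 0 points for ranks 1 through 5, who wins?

Kindred: 9·1 + 1·4 + 1·1 + 5·3 = 29
The Overstory: 9·4 + 1·2 + 1·3 + 5·1 = 46
Circe: 9·0 + 1·1 + 1·2 + 5·2 = 13
Pachinko: 9·3 + 1·3 + 1·4 + 5·4 = 54
Beloved: 9·2 + 1·0 + 1·0 + 5·0 = 18
Pachinko has the highest Borda score (54).

Pachinko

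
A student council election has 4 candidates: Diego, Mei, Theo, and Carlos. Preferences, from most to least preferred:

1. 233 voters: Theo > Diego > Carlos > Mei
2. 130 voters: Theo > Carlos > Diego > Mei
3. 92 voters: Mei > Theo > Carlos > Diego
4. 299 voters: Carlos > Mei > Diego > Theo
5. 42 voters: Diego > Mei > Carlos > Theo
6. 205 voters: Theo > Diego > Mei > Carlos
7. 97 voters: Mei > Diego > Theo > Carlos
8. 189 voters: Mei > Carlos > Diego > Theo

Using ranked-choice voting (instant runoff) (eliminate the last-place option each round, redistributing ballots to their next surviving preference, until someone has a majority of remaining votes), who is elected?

Mei

Round 1: Diego 42, Mei 378, Theo 568, Carlos 299. Eliminate Diego.
Round 2: Mei 420, Theo 568, Carlos 299. Eliminate Carlos.
Round 3: Mei 719, Theo 568. Mei has a majority.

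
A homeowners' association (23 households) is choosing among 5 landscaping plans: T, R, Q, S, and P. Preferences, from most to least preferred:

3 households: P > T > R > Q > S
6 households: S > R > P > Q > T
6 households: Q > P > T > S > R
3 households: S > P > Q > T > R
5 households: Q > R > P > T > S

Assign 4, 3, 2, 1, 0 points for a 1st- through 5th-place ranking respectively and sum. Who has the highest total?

T: 3·3 + 6·0 + 6·2 + 3·1 + 5·1 = 29
R: 3·2 + 6·3 + 6·0 + 3·0 + 5·3 = 39
Q: 3·1 + 6·1 + 6·4 + 3·2 + 5·4 = 59
S: 3·0 + 6·4 + 6·1 + 3·4 + 5·0 = 42
P: 3·4 + 6·2 + 6·3 + 3·3 + 5·2 = 61
P has the highest Borda score (61).

P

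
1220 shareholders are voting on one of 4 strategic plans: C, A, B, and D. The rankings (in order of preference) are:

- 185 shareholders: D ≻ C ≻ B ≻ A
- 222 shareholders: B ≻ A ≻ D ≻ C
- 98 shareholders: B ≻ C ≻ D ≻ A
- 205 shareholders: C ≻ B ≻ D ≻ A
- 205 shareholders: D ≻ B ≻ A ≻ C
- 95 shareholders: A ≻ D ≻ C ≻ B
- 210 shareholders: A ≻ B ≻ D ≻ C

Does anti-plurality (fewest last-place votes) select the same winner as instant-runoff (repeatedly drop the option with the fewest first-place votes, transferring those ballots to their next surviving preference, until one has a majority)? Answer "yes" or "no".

Anti-plurality — last-place votes: C 637, A 488, B 95, D 0. Winner: D.
Instant-runoff — R1 C 205, A 305, B 320, D 390 (C out); R2 A 305, B 525, D 390 (A out); R3 B 735, D 485 (B winner). Winner: B.
The two methods disagree.

no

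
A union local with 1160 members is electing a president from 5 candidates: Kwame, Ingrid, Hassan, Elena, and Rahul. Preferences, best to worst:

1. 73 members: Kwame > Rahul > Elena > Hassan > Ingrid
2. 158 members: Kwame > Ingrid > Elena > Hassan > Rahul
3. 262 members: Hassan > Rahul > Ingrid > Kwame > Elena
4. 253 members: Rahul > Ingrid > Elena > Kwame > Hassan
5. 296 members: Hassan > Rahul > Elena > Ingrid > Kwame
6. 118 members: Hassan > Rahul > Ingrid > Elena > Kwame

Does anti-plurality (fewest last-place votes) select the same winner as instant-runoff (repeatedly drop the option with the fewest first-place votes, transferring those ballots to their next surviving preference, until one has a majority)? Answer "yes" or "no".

Anti-plurality — last-place votes: Kwame 414, Ingrid 73, Hassan 253, Elena 262, Rahul 158. Winner: Ingrid.
Instant-runoff — R1 Kwame 231, Ingrid 0, Hassan 676, Elena 0, Rahul 253 (Hassan winner). Winner: Hassan.
The two methods disagree.

no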